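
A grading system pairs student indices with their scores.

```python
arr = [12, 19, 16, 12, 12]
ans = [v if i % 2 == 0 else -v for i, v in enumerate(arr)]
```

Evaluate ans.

Step 1: For each (i, v), keep v if i is even, negate if odd:
  i=0 (even): keep 12
  i=1 (odd): negate to -19
  i=2 (even): keep 16
  i=3 (odd): negate to -12
  i=4 (even): keep 12
Therefore ans = [12, -19, 16, -12, 12].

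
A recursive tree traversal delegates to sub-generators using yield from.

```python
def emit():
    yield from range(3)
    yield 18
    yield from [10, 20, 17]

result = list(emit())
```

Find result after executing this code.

Step 1: Trace yields in order:
  yield 0
  yield 1
  yield 2
  yield 18
  yield 10
  yield 20
  yield 17
Therefore result = [0, 1, 2, 18, 10, 20, 17].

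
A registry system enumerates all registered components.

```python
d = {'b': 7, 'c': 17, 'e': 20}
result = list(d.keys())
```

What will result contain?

Step 1: d.keys() returns the dictionary keys in insertion order.
Therefore result = ['b', 'c', 'e'].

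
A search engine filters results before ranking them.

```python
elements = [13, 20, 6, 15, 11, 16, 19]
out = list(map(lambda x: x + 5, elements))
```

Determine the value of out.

Step 1: Apply lambda x: x + 5 to each element:
  13 -> 18
  20 -> 25
  6 -> 11
  15 -> 20
  11 -> 16
  16 -> 21
  19 -> 24
Therefore out = [18, 25, 11, 20, 16, 21, 24].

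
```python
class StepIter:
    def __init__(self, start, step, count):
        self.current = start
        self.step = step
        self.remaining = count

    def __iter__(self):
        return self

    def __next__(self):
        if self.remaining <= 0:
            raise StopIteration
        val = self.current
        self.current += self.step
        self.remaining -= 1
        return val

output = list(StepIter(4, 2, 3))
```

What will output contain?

Step 1: StepIter starts at 4, increments by 2, for 3 steps:
  Yield 4, then current += 2
  Yield 6, then current += 2
  Yield 8, then current += 2
Therefore output = [4, 6, 8].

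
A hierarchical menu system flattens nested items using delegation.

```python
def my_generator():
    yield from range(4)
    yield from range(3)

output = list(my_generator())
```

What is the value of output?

Step 1: Trace yields in order:
  yield 0
  yield 1
  yield 2
  yield 3
  yield 0
  yield 1
  yield 2
Therefore output = [0, 1, 2, 3, 0, 1, 2].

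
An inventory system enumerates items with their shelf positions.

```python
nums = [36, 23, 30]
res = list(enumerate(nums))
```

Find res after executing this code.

Step 1: enumerate pairs each element with its index:
  (0, 36)
  (1, 23)
  (2, 30)
Therefore res = [(0, 36), (1, 23), (2, 30)].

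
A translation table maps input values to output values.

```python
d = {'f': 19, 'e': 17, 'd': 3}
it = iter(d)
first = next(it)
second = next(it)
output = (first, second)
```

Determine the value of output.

Step 1: iter(d) iterates over keys: ['f', 'e', 'd'].
Step 2: first = next(it) = 'f', second = next(it) = 'e'.
Therefore output = ('f', 'e').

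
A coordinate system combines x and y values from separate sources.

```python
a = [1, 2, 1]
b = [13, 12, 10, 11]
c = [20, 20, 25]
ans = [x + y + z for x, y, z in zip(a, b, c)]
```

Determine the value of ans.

Step 1: zip three lists (truncates to shortest, len=3):
  1 + 13 + 20 = 34
  2 + 12 + 20 = 34
  1 + 10 + 25 = 36
Therefore ans = [34, 34, 36].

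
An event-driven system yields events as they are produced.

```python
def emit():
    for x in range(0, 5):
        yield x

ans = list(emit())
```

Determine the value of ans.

Step 1: The generator yields each value from range(0, 5).
Step 2: list() consumes all yields: [0, 1, 2, 3, 4].
Therefore ans = [0, 1, 2, 3, 4].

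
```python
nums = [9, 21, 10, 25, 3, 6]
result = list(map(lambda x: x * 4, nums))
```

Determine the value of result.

Step 1: Apply lambda x: x * 4 to each element:
  9 -> 36
  21 -> 84
  10 -> 40
  25 -> 100
  3 -> 12
  6 -> 24
Therefore result = [36, 84, 40, 100, 12, 24].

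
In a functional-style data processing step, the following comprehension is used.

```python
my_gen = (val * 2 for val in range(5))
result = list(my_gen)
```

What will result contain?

Step 1: For each val in range(5), compute val*2:
  val=0: 0*2 = 0
  val=1: 1*2 = 2
  val=2: 2*2 = 4
  val=3: 3*2 = 6
  val=4: 4*2 = 8
Therefore result = [0, 2, 4, 6, 8].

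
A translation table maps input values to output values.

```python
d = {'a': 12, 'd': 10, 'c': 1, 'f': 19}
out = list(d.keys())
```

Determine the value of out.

Step 1: d.keys() returns the dictionary keys in insertion order.
Therefore out = ['a', 'd', 'c', 'f'].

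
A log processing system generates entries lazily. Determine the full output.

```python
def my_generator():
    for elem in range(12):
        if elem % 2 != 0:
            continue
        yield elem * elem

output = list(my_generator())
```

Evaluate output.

Step 1: Only yield elem**2 when elem is divisible by 2:
  elem=0: 0 % 2 == 0, yield 0**2 = 0
  elem=2: 2 % 2 == 0, yield 2**2 = 4
  elem=4: 4 % 2 == 0, yield 4**2 = 16
  elem=6: 6 % 2 == 0, yield 6**2 = 36
  elem=8: 8 % 2 == 0, yield 8**2 = 64
  elem=10: 10 % 2 == 0, yield 10**2 = 100
Therefore output = [0, 4, 16, 36, 64, 100].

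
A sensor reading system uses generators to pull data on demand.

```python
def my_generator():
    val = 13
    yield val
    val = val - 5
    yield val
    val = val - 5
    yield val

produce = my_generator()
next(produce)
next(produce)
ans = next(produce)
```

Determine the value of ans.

Step 1: Trace through generator execution:
  Yield 1: val starts at 13, yield 13
  Yield 2: val = 13 - 5 = 8, yield 8
  Yield 3: val = 8 - 5 = 3, yield 3
Step 2: First next() gets 13, second next() gets the second value, third next() yields 3.
Therefore ans = 3.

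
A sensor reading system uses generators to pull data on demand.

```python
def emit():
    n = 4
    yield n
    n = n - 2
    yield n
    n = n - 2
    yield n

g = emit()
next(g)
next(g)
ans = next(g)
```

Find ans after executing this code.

Step 1: Trace through generator execution:
  Yield 1: n starts at 4, yield 4
  Yield 2: n = 4 - 2 = 2, yield 2
  Yield 3: n = 2 - 2 = 0, yield 0
Step 2: First next() gets 4, second next() gets the second value, third next() yields 0.
Therefore ans = 0.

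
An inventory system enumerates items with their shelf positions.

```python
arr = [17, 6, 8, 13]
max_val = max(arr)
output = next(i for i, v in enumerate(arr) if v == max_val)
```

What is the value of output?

Step 1: max([17, 6, 8, 13]) = 17.
Step 2: Find first index where value == 17:
  Index 0: 17 == 17, found!
Therefore output = 0.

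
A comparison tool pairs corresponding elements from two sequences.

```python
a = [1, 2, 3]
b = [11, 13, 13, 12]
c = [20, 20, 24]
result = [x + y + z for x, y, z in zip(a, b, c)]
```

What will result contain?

Step 1: zip three lists (truncates to shortest, len=3):
  1 + 11 + 20 = 32
  2 + 13 + 20 = 35
  3 + 13 + 24 = 40
Therefore result = [32, 35, 40].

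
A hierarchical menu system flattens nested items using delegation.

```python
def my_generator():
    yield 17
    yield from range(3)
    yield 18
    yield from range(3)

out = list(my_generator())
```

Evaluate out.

Step 1: Trace yields in order:
  yield 17
  yield 0
  yield 1
  yield 2
  yield 18
  yield 0
  yield 1
  yield 2
Therefore out = [17, 0, 1, 2, 18, 0, 1, 2].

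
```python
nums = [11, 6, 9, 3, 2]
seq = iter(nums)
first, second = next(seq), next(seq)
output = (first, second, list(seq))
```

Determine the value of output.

Step 1: Create iterator over [11, 6, 9, 3, 2].
Step 2: first = 11, second = 6.
Step 3: Remaining elements: [9, 3, 2].
Therefore output = (11, 6, [9, 3, 2]).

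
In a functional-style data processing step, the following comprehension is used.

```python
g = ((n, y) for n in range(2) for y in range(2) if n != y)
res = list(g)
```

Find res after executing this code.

Step 1: Nested generator over range(2) x range(2) where n != y:
  (0, 0): excluded (n == y)
  (0, 1): included
  (1, 0): included
  (1, 1): excluded (n == y)
Therefore res = [(0, 1), (1, 0)].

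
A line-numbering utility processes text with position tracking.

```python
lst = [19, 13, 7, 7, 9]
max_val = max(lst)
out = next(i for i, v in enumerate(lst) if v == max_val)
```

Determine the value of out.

Step 1: max([19, 13, 7, 7, 9]) = 19.
Step 2: Find first index where value == 19:
  Index 0: 19 == 19, found!
Therefore out = 0.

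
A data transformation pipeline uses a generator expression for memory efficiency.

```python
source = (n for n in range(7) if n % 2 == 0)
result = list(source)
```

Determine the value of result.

Step 1: Filter range(7) keeping only even values:
  n=0: even, included
  n=1: odd, excluded
  n=2: even, included
  n=3: odd, excluded
  n=4: even, included
  n=5: odd, excluded
  n=6: even, included
Therefore result = [0, 2, 4, 6].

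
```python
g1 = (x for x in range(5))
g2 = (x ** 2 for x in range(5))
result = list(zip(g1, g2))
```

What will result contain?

Step 1: g1 produces [0, 1, 2, 3, 4].
Step 2: g2 produces [0, 1, 4, 9, 16].
Step 3: zip pairs them: [(0, 0), (1, 1), (2, 4), (3, 9), (4, 16)].
Therefore result = [(0, 0), (1, 1), (2, 4), (3, 9), (4, 16)].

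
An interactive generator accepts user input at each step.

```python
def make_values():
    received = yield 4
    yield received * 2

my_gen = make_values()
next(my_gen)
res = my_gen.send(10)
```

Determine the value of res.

Step 1: next(my_gen) advances to first yield, producing 4.
Step 2: send(10) resumes, received = 10.
Step 3: yield received * 2 = 10 * 2 = 20.
Therefore res = 20.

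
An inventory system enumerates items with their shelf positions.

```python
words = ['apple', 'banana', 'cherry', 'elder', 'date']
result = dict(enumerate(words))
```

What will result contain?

Step 1: enumerate pairs indices with words:
  0 -> 'apple'
  1 -> 'banana'
  2 -> 'cherry'
  3 -> 'elder'
  4 -> 'date'
Therefore result = {0: 'apple', 1: 'banana', 2: 'cherry', 3: 'elder', 4: 'date'}.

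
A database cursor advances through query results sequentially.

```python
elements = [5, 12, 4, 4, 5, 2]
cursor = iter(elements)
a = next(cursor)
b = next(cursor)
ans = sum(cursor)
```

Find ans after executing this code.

Step 1: Create iterator over [5, 12, 4, 4, 5, 2].
Step 2: a = next() = 5, b = next() = 12.
Step 3: sum() of remaining [4, 4, 5, 2] = 15.
Therefore ans = 15.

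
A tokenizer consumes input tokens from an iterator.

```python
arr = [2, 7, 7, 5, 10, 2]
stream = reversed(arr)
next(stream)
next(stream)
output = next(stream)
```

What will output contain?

Step 1: reversed([2, 7, 7, 5, 10, 2]) gives iterator: [2, 10, 5, 7, 7, 2].
Step 2: First next() = 2, second next() = 10.
Step 3: Third next() = 5.
Therefore output = 5.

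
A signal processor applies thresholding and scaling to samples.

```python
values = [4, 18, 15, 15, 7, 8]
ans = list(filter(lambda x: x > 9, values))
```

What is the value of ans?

Step 1: Filter elements > 9:
  4: removed
  18: kept
  15: kept
  15: kept
  7: removed
  8: removed
Therefore ans = [18, 15, 15].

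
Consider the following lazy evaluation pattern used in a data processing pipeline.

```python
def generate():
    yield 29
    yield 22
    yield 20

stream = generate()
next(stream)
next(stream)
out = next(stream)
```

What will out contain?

Step 1: generate() creates a generator.
Step 2: next(stream) yields 29 (consumed and discarded).
Step 3: next(stream) yields 22 (consumed and discarded).
Step 4: next(stream) yields 20, assigned to out.
Therefore out = 20.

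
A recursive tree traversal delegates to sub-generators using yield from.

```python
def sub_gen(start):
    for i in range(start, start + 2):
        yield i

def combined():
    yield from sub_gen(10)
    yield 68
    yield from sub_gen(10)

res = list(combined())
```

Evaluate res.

Step 1: combined() delegates to sub_gen(10):
  yield 10
  yield 11
Step 2: yield 68
Step 3: Delegates to sub_gen(10):
  yield 10
  yield 11
Therefore res = [10, 11, 68, 10, 11].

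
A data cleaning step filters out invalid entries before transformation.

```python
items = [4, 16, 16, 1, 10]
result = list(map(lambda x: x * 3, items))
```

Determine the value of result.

Step 1: Apply lambda x: x * 3 to each element:
  4 -> 12
  16 -> 48
  16 -> 48
  1 -> 3
  10 -> 30
Therefore result = [12, 48, 48, 3, 30].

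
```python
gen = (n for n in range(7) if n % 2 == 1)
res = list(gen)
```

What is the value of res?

Step 1: Filter range(7) keeping only odd values:
  n=0: even, excluded
  n=1: odd, included
  n=2: even, excluded
  n=3: odd, included
  n=4: even, excluded
  n=5: odd, included
  n=6: even, excluded
Therefore res = [1, 3, 5].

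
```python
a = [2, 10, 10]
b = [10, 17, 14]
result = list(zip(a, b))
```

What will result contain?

Step 1: zip pairs elements at same index:
  Index 0: (2, 10)
  Index 1: (10, 17)
  Index 2: (10, 14)
Therefore result = [(2, 10), (10, 17), (10, 14)].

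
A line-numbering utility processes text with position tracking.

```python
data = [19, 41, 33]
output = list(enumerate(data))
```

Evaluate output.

Step 1: enumerate pairs each element with its index:
  (0, 19)
  (1, 41)
  (2, 33)
Therefore output = [(0, 19), (1, 41), (2, 33)].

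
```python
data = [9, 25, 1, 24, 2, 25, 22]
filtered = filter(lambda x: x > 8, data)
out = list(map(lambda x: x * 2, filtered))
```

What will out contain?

Step 1: Filter data for elements > 8:
  9: kept
  25: kept
  1: removed
  24: kept
  2: removed
  25: kept
  22: kept
Step 2: Map x * 2 on filtered [9, 25, 24, 25, 22]:
  9 -> 18
  25 -> 50
  24 -> 48
  25 -> 50
  22 -> 44
Therefore out = [18, 50, 48, 50, 44].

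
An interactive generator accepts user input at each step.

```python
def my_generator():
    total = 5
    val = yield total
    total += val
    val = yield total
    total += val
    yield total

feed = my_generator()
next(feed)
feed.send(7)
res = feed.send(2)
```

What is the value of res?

Step 1: next() -> yield total=5.
Step 2: send(7) -> val=7, total = 5+7 = 12, yield 12.
Step 3: send(2) -> val=2, total = 12+2 = 14, yield 14.
Therefore res = 14.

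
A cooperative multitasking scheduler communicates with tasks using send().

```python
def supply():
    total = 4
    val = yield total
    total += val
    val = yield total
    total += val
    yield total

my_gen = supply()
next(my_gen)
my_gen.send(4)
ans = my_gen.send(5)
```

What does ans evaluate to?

Step 1: next() -> yield total=4.
Step 2: send(4) -> val=4, total = 4+4 = 8, yield 8.
Step 3: send(5) -> val=5, total = 8+5 = 13, yield 13.
Therefore ans = 13.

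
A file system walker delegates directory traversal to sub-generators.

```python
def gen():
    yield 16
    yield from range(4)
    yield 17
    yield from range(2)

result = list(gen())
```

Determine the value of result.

Step 1: Trace yields in order:
  yield 16
  yield 0
  yield 1
  yield 2
  yield 3
  yield 17
  yield 0
  yield 1
Therefore result = [16, 0, 1, 2, 3, 17, 0, 1].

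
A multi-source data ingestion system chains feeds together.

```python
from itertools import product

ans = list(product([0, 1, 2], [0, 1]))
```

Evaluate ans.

Step 1: product([0, 1, 2], [0, 1]) gives all pairs:
  (0, 0)
  (0, 1)
  (1, 0)
  (1, 1)
  (2, 0)
  (2, 1)
Therefore ans = [(0, 0), (0, 1), (1, 0), (1, 1), (2, 0), (2, 1)].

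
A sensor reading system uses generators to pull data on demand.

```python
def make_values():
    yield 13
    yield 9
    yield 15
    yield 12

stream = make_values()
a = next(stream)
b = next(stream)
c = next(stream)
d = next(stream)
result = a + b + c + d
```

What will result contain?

Step 1: Create generator and consume all values:
  a = next(stream) = 13
  b = next(stream) = 9
  c = next(stream) = 15
  d = next(stream) = 12
Step 2: result = 13 + 9 + 15 + 12 = 49.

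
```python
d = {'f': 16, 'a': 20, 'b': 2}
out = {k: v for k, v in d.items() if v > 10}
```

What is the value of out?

Step 1: Filter items where value > 10:
  'f': 16 > 10: kept
  'a': 20 > 10: kept
  'b': 2 <= 10: removed
Therefore out = {'f': 16, 'a': 20}.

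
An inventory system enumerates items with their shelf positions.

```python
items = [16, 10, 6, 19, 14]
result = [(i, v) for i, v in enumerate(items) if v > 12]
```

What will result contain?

Step 1: Filter enumerate([16, 10, 6, 19, 14]) keeping v > 12:
  (0, 16): 16 > 12, included
  (1, 10): 10 <= 12, excluded
  (2, 6): 6 <= 12, excluded
  (3, 19): 19 > 12, included
  (4, 14): 14 > 12, included
Therefore result = [(0, 16), (3, 19), (4, 14)].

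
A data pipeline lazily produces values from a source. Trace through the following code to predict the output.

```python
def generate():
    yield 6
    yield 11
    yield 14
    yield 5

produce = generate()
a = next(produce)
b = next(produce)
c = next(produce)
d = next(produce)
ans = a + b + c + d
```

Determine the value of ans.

Step 1: Create generator and consume all values:
  a = next(produce) = 6
  b = next(produce) = 11
  c = next(produce) = 14
  d = next(produce) = 5
Step 2: ans = 6 + 11 + 14 + 5 = 36.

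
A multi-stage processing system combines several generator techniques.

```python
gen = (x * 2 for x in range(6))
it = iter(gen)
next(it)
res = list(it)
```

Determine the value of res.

Step 1: Generator produces [0, 2, 4, 6, 8, 10].
Step 2: next(it) consumes first element (0).
Step 3: list(it) collects remaining: [2, 4, 6, 8, 10].
Therefore res = [2, 4, 6, 8, 10].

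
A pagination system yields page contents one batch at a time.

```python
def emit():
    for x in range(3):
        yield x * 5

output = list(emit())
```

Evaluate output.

Step 1: For each x in range(3), yield x * 5:
  x=0: yield 0 * 5 = 0
  x=1: yield 1 * 5 = 5
  x=2: yield 2 * 5 = 10
Therefore output = [0, 5, 10].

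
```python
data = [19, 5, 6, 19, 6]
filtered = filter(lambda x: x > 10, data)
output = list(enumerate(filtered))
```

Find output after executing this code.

Step 1: Filter [19, 5, 6, 19, 6] for > 10: [19, 19].
Step 2: enumerate re-indexes from 0: [(0, 19), (1, 19)].
Therefore output = [(0, 19), (1, 19)].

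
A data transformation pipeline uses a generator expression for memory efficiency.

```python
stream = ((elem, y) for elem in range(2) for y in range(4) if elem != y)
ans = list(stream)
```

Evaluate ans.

Step 1: Nested generator over range(2) x range(4) where elem != y:
  (0, 0): excluded (elem == y)
  (0, 1): included
  (0, 2): included
  (0, 3): included
  (1, 0): included
  (1, 1): excluded (elem == y)
  (1, 2): included
  (1, 3): included
Therefore ans = [(0, 1), (0, 2), (0, 3), (1, 0), (1, 2), (1, 3)].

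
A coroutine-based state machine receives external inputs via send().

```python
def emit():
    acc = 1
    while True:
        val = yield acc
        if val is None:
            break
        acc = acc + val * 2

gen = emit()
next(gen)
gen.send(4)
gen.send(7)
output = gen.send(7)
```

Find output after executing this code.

Step 1: next() -> yield acc=1.
Step 2: send(4) -> val=4, acc = 1 + 4*2 = 9, yield 9.
Step 3: send(7) -> val=7, acc = 9 + 7*2 = 23, yield 23.
Step 4: send(7) -> val=7, acc = 23 + 7*2 = 37, yield 37.
Therefore output = 37.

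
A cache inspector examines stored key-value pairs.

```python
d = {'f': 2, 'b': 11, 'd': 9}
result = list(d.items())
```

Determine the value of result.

Step 1: d.items() returns (key, value) pairs in insertion order.
Therefore result = [('f', 2), ('b', 11), ('d', 9)].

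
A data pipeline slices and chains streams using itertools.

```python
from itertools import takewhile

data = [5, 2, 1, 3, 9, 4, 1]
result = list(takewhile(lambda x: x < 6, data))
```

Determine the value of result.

Step 1: takewhile stops at first element >= 6:
  5 < 6: take
  2 < 6: take
  1 < 6: take
  3 < 6: take
  9 >= 6: stop
Therefore result = [5, 2, 1, 3].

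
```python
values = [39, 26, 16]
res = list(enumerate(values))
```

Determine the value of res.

Step 1: enumerate pairs each element with its index:
  (0, 39)
  (1, 26)
  (2, 16)
Therefore res = [(0, 39), (1, 26), (2, 16)].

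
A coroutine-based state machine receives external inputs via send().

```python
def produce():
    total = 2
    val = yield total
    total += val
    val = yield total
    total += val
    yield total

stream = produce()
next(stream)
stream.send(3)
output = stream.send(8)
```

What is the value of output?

Step 1: next() -> yield total=2.
Step 2: send(3) -> val=3, total = 2+3 = 5, yield 5.
Step 3: send(8) -> val=8, total = 5+8 = 13, yield 13.
Therefore output = 13.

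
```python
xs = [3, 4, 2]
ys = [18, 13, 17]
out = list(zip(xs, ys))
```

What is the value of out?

Step 1: zip pairs elements at same index:
  Index 0: (3, 18)
  Index 1: (4, 13)
  Index 2: (2, 17)
Therefore out = [(3, 18), (4, 13), (2, 17)].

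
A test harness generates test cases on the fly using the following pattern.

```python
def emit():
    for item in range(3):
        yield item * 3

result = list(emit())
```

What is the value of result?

Step 1: For each item in range(3), yield item * 3:
  item=0: yield 0 * 3 = 0
  item=1: yield 1 * 3 = 3
  item=2: yield 2 * 3 = 6
Therefore result = [0, 3, 6].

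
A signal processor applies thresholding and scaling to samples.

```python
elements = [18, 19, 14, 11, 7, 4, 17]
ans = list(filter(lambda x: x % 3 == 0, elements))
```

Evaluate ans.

Step 1: Filter elements divisible by 3:
  18 % 3 = 0: kept
  19 % 3 = 1: removed
  14 % 3 = 2: removed
  11 % 3 = 2: removed
  7 % 3 = 1: removed
  4 % 3 = 1: removed
  17 % 3 = 2: removed
Therefore ans = [18].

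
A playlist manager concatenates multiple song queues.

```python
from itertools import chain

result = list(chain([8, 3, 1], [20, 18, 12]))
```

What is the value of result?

Step 1: chain() concatenates iterables: [8, 3, 1] + [20, 18, 12].
Therefore result = [8, 3, 1, 20, 18, 12].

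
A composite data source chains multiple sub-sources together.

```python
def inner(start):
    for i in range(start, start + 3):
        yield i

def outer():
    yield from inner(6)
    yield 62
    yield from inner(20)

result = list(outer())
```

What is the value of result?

Step 1: outer() delegates to inner(6):
  yield 6
  yield 7
  yield 8
Step 2: yield 62
Step 3: Delegates to inner(20):
  yield 20
  yield 21
  yield 22
Therefore result = [6, 7, 8, 62, 20, 21, 22].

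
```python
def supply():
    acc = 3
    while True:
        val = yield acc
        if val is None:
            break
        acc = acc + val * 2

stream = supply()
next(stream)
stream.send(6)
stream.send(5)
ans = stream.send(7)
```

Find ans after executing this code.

Step 1: next() -> yield acc=3.
Step 2: send(6) -> val=6, acc = 3 + 6*2 = 15, yield 15.
Step 3: send(5) -> val=5, acc = 15 + 5*2 = 25, yield 25.
Step 4: send(7) -> val=7, acc = 25 + 7*2 = 39, yield 39.
Therefore ans = 39.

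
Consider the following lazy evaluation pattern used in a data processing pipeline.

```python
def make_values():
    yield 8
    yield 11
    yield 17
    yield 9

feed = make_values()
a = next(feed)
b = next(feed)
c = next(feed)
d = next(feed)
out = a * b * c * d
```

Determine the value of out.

Step 1: Create generator and consume all values:
  a = next(feed) = 8
  b = next(feed) = 11
  c = next(feed) = 17
  d = next(feed) = 9
Step 2: out = 8 * 11 * 17 * 9 = 13464.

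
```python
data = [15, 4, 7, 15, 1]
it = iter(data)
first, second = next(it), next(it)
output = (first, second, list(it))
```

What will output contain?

Step 1: Create iterator over [15, 4, 7, 15, 1].
Step 2: first = 15, second = 4.
Step 3: Remaining elements: [7, 15, 1].
Therefore output = (15, 4, [7, 15, 1]).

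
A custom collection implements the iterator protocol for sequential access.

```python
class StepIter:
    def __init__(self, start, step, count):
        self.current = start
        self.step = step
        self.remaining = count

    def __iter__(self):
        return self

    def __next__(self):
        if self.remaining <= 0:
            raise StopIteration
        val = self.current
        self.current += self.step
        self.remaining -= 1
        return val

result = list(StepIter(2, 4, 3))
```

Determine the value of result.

Step 1: StepIter starts at 2, increments by 4, for 3 steps:
  Yield 2, then current += 4
  Yield 6, then current += 4
  Yield 10, then current += 4
Therefore result = [2, 6, 10].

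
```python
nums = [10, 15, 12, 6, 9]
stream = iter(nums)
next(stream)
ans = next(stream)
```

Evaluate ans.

Step 1: Create iterator over [10, 15, 12, 6, 9].
Step 2: next() consumes 10.
Step 3: next() returns 15.
Therefore ans = 15.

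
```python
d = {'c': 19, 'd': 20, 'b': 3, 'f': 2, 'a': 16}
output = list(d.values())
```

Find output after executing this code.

Step 1: d.values() returns the dictionary values in insertion order.
Therefore output = [19, 20, 3, 2, 16].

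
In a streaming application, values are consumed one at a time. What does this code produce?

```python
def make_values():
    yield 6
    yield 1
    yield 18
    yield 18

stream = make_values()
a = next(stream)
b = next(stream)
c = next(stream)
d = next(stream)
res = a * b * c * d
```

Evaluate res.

Step 1: Create generator and consume all values:
  a = next(stream) = 6
  b = next(stream) = 1
  c = next(stream) = 18
  d = next(stream) = 18
Step 2: res = 6 * 1 * 18 * 18 = 1944.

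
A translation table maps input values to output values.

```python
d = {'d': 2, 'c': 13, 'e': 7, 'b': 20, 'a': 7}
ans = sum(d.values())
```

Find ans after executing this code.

Step 1: d.values() = [2, 13, 7, 20, 7].
Step 2: sum = 49.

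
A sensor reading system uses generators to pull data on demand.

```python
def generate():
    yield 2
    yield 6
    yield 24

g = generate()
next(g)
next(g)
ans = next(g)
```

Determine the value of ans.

Step 1: generate() creates a generator.
Step 2: next(g) yields 2 (consumed and discarded).
Step 3: next(g) yields 6 (consumed and discarded).
Step 4: next(g) yields 24, assigned to ans.
Therefore ans = 24.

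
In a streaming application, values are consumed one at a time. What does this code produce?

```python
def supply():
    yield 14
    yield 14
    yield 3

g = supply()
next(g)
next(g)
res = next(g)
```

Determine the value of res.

Step 1: supply() creates a generator.
Step 2: next(g) yields 14 (consumed and discarded).
Step 3: next(g) yields 14 (consumed and discarded).
Step 4: next(g) yields 3, assigned to res.
Therefore res = 3.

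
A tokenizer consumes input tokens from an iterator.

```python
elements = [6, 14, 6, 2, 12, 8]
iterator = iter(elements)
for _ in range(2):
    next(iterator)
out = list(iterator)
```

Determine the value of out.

Step 1: Create iterator over [6, 14, 6, 2, 12, 8].
Step 2: Advance 2 positions (consuming [6, 14]).
Step 3: list() collects remaining elements: [6, 2, 12, 8].
Therefore out = [6, 2, 12, 8].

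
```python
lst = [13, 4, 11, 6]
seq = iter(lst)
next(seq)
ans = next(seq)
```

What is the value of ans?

Step 1: Create iterator over [13, 4, 11, 6].
Step 2: next() consumes 13.
Step 3: next() returns 4.
Therefore ans = 4.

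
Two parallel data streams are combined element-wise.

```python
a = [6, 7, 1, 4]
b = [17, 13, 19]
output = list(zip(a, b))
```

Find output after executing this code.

Step 1: zip stops at shortest (len(a)=4, len(b)=3):
  Index 0: (6, 17)
  Index 1: (7, 13)
  Index 2: (1, 19)
Step 2: Last element of a (4) has no pair, dropped.
Therefore output = [(6, 17), (7, 13), (1, 19)].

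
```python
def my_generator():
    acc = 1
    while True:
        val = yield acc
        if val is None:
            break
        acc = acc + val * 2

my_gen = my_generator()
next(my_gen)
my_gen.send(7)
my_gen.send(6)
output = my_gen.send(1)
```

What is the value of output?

Step 1: next() -> yield acc=1.
Step 2: send(7) -> val=7, acc = 1 + 7*2 = 15, yield 15.
Step 3: send(6) -> val=6, acc = 15 + 6*2 = 27, yield 27.
Step 4: send(1) -> val=1, acc = 27 + 1*2 = 29, yield 29.
Therefore output = 29.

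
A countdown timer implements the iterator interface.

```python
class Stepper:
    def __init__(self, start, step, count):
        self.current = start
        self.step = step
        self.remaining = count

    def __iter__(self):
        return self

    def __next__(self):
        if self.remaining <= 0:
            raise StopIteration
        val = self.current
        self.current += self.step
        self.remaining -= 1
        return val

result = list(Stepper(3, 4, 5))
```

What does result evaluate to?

Step 1: Stepper starts at 3, increments by 4, for 5 steps:
  Yield 3, then current += 4
  Yield 7, then current += 4
  Yield 11, then current += 4
  Yield 15, then current += 4
  Yield 19, then current += 4
Therefore result = [3, 7, 11, 15, 19].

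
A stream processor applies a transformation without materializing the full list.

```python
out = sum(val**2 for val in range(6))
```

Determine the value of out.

Step 1: Compute val**2 for each val in range(6):
  val=0: 0**2 = 0
  val=1: 1**2 = 1
  val=2: 2**2 = 4
  val=3: 3**2 = 9
  val=4: 4**2 = 16
  val=5: 5**2 = 25
Step 2: sum = 0 + 1 + 4 + 9 + 16 + 25 = 55.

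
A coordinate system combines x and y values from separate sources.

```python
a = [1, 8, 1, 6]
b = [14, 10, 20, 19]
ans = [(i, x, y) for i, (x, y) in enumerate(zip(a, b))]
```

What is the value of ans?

Step 1: enumerate(zip(a, b)) gives index with paired elements:
  i=0: (1, 14)
  i=1: (8, 10)
  i=2: (1, 20)
  i=3: (6, 19)
Therefore ans = [(0, 1, 14), (1, 8, 10), (2, 1, 20), (3, 6, 19)].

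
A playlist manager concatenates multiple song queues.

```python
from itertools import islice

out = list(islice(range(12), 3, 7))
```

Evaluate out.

Step 1: islice(range(12), 3, 7) takes elements at indices [3, 7).
Step 2: Elements: [3, 4, 5, 6].
Therefore out = [3, 4, 5, 6].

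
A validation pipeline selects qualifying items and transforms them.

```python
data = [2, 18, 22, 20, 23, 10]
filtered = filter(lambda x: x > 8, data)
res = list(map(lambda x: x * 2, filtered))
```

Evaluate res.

Step 1: Filter data for elements > 8:
  2: removed
  18: kept
  22: kept
  20: kept
  23: kept
  10: kept
Step 2: Map x * 2 on filtered [18, 22, 20, 23, 10]:
  18 -> 36
  22 -> 44
  20 -> 40
  23 -> 46
  10 -> 20
Therefore res = [36, 44, 40, 46, 20].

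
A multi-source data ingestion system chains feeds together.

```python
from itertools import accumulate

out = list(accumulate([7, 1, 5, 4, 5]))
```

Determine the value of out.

Step 1: accumulate computes running sums:
  + 7 = 7
  + 1 = 8
  + 5 = 13
  + 4 = 17
  + 5 = 22
Therefore out = [7, 8, 13, 17, 22].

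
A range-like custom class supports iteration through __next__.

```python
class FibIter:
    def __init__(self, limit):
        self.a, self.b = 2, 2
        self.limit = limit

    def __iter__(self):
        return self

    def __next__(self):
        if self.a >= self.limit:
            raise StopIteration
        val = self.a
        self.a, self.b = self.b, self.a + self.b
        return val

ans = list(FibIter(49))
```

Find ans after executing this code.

Step 1: Fibonacci-like sequence (a=2, b=2) until >= 49:
  Yield 2, then a,b = 2,4
  Yield 2, then a,b = 4,6
  Yield 4, then a,b = 6,10
  Yield 6, then a,b = 10,16
  Yield 10, then a,b = 16,26
  Yield 16, then a,b = 26,42
  Yield 26, then a,b = 42,68
  Yield 42, then a,b = 68,110
Step 2: 68 >= 49, stop.
Therefore ans = [2, 2, 4, 6, 10, 16, 26, 42].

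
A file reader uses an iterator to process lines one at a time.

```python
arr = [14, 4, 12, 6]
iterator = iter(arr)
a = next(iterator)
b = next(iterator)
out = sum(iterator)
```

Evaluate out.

Step 1: Create iterator over [14, 4, 12, 6].
Step 2: a = next() = 14, b = next() = 4.
Step 3: sum() of remaining [12, 6] = 18.
Therefore out = 18.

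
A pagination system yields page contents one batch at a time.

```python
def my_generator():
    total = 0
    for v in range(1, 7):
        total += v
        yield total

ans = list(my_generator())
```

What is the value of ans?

Step 1: Generator accumulates running sum:
  v=1: total = 1, yield 1
  v=2: total = 3, yield 3
  v=3: total = 6, yield 6
  v=4: total = 10, yield 10
  v=5: total = 15, yield 15
  v=6: total = 21, yield 21
Therefore ans = [1, 3, 6, 10, 15, 21].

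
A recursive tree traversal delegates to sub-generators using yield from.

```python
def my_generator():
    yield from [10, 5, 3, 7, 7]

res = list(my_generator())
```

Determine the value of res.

Step 1: yield from delegates to the iterable, yielding each element.
Step 2: Collected values: [10, 5, 3, 7, 7].
Therefore res = [10, 5, 3, 7, 7].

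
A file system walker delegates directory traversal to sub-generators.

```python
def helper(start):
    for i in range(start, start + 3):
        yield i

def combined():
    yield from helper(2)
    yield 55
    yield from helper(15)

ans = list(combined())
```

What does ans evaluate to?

Step 1: combined() delegates to helper(2):
  yield 2
  yield 3
  yield 4
Step 2: yield 55
Step 3: Delegates to helper(15):
  yield 15
  yield 16
  yield 17
Therefore ans = [2, 3, 4, 55, 15, 16, 17].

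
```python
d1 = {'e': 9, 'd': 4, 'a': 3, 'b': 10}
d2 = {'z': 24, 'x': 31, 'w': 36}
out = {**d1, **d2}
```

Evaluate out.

Step 1: Merge d1 and d2 (d2 values override on key conflicts).
Step 2: d1 has keys ['e', 'd', 'a', 'b'], d2 has keys ['z', 'x', 'w'].
Therefore out = {'e': 9, 'd': 4, 'a': 3, 'b': 10, 'z': 24, 'x': 31, 'w': 36}.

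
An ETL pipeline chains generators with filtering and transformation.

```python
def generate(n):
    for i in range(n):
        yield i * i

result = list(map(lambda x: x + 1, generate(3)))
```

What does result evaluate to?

Step 1: generate(3) yields squares: [0, 1, 4].
Step 2: map adds 1 to each: [1, 2, 5].
Therefore result = [1, 2, 5].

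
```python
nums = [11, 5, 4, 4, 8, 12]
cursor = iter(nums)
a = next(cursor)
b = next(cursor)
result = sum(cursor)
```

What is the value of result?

Step 1: Create iterator over [11, 5, 4, 4, 8, 12].
Step 2: a = next() = 11, b = next() = 5.
Step 3: sum() of remaining [4, 4, 8, 12] = 28.
Therefore result = 28.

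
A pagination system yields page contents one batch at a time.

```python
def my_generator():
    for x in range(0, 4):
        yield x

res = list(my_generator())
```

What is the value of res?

Step 1: The generator yields each value from range(0, 4).
Step 2: list() consumes all yields: [0, 1, 2, 3].
Therefore res = [0, 1, 2, 3].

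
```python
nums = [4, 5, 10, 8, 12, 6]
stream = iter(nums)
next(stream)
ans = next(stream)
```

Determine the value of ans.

Step 1: Create iterator over [4, 5, 10, 8, 12, 6].
Step 2: next() consumes 4.
Step 3: next() returns 5.
Therefore ans = 5.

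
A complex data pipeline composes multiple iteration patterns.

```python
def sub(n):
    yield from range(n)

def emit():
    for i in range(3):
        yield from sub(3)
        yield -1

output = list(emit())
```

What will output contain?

Step 1: For each i in range(3):
  i=0: yield from sub(3) -> [0, 1, 2], then yield -1
  i=1: yield from sub(3) -> [0, 1, 2], then yield -1
  i=2: yield from sub(3) -> [0, 1, 2], then yield -1
Therefore output = [0, 1, 2, -1, 0, 1, 2, -1, 0, 1, 2, -1].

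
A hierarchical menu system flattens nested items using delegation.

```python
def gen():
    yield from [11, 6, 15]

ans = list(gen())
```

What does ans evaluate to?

Step 1: yield from delegates to the iterable, yielding each element.
Step 2: Collected values: [11, 6, 15].
Therefore ans = [11, 6, 15].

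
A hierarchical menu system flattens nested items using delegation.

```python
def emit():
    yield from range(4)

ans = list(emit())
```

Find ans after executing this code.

Step 1: yield from delegates to the iterable, yielding each element.
Step 2: Collected values: [0, 1, 2, 3].
Therefore ans = [0, 1, 2, 3].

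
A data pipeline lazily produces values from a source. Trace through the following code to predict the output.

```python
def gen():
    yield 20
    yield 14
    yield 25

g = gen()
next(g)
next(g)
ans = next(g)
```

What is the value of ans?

Step 1: gen() creates a generator.
Step 2: next(g) yields 20 (consumed and discarded).
Step 3: next(g) yields 14 (consumed and discarded).
Step 4: next(g) yields 25, assigned to ans.
Therefore ans = 25.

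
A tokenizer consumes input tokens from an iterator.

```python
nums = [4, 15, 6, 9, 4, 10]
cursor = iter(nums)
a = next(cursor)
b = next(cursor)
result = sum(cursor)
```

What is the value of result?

Step 1: Create iterator over [4, 15, 6, 9, 4, 10].
Step 2: a = next() = 4, b = next() = 15.
Step 3: sum() of remaining [6, 9, 4, 10] = 29.
Therefore result = 29.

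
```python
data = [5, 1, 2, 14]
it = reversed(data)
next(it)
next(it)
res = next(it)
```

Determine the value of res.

Step 1: reversed([5, 1, 2, 14]) gives iterator: [14, 2, 1, 5].
Step 2: First next() = 14, second next() = 2.
Step 3: Third next() = 1.
Therefore res = 1.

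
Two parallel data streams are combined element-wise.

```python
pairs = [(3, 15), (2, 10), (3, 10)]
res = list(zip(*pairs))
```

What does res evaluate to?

Step 1: zip(*pairs) transposes: unzips [(3, 15), (2, 10), (3, 10)] into separate sequences.
Step 2: First elements: (3, 2, 3), second elements: (15, 10, 10).
Therefore res = [(3, 2, 3), (15, 10, 10)].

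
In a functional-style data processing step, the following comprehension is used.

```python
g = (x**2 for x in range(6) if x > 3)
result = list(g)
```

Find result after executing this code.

Step 1: For range(6), keep x > 3, then square:
  x=0: 0 <= 3, excluded
  x=1: 1 <= 3, excluded
  x=2: 2 <= 3, excluded
  x=3: 3 <= 3, excluded
  x=4: 4 > 3, yield 4**2 = 16
  x=5: 5 > 3, yield 5**2 = 25
Therefore result = [16, 25].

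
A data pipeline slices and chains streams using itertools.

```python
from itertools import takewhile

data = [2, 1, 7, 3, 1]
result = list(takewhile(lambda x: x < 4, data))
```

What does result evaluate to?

Step 1: takewhile stops at first element >= 4:
  2 < 4: take
  1 < 4: take
  7 >= 4: stop
Therefore result = [2, 1].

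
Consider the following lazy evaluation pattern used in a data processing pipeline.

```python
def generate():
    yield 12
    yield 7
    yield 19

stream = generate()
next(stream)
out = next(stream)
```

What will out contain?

Step 1: generate() creates a generator.
Step 2: next(stream) yields 12 (consumed and discarded).
Step 3: next(stream) yields 7, assigned to out.
Therefore out = 7.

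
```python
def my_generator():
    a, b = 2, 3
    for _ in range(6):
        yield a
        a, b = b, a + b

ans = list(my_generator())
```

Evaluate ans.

Step 1: Fibonacci-like sequence starting with a=2, b=3:
  Iteration 1: yield a=2, then a,b = 3,5
  Iteration 2: yield a=3, then a,b = 5,8
  Iteration 3: yield a=5, then a,b = 8,13
  Iteration 4: yield a=8, then a,b = 13,21
  Iteration 5: yield a=13, then a,b = 21,34
  Iteration 6: yield a=21, then a,b = 34,55
Therefore ans = [2, 3, 5, 8, 13, 21].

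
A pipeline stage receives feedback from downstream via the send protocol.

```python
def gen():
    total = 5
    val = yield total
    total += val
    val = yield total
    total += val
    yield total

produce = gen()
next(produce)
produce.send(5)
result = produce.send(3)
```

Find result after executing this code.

Step 1: next() -> yield total=5.
Step 2: send(5) -> val=5, total = 5+5 = 10, yield 10.
Step 3: send(3) -> val=3, total = 10+3 = 13, yield 13.
Therefore result = 13.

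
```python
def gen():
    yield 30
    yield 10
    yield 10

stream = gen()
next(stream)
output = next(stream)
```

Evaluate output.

Step 1: gen() creates a generator.
Step 2: next(stream) yields 30 (consumed and discarded).
Step 3: next(stream) yields 10, assigned to output.
Therefore output = 10.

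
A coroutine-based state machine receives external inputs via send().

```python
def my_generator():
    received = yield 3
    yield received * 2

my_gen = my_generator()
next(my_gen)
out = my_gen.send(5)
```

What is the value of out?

Step 1: next(my_gen) advances to first yield, producing 3.
Step 2: send(5) resumes, received = 5.
Step 3: yield received * 2 = 5 * 2 = 10.
Therefore out = 10.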